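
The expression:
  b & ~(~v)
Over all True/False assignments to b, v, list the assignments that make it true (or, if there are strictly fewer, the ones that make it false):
is true only for:
  b=True, v=True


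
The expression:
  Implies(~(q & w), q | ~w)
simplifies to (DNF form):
q | ~w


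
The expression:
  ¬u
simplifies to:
¬u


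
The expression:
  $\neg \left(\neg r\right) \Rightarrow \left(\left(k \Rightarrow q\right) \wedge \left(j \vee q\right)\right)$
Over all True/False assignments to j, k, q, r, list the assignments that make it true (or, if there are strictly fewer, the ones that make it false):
is false only for:
  j=False, k=False, q=False, r=True;
  j=False, k=True, q=False, r=True;
  j=True, k=True, q=False, r=True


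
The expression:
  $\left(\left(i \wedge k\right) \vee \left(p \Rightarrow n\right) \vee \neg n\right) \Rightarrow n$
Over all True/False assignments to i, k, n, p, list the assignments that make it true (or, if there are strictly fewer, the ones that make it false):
is true only for:
  i=False, k=False, n=True, p=False;
  i=False, k=False, n=True, p=True;
  i=False, k=True, n=True, p=False;
  i=False, k=True, n=True, p=True;
  i=True, k=False, n=True, p=False;
  i=True, k=False, n=True, p=True;
  i=True, k=True, n=True, p=False;
  i=True, k=True, n=True, p=True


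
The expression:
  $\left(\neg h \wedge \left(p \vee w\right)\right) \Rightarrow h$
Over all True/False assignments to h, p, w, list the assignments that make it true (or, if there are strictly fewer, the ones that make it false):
is false only for:
  h=False, p=False, w=True;
  h=False, p=True, w=False;
  h=False, p=True, w=True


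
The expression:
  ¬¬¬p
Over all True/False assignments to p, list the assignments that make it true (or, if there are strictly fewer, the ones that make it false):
is true only for:
  p=False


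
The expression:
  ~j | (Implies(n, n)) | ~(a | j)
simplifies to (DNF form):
True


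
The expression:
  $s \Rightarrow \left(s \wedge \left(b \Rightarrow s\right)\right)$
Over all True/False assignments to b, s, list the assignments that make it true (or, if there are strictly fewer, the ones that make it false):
is always true.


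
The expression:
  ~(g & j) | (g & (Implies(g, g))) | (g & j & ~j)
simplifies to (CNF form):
True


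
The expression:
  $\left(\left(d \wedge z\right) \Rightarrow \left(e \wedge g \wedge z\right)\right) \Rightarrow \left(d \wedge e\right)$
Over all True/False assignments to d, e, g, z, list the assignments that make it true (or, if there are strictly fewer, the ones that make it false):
is true only for:
  d=True, e=False, g=False, z=True;
  d=True, e=False, g=True, z=True;
  d=True, e=True, g=False, z=False;
  d=True, e=True, g=False, z=True;
  d=True, e=True, g=True, z=False;
  d=True, e=True, g=True, z=True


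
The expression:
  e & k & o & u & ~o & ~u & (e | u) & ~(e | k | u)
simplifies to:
False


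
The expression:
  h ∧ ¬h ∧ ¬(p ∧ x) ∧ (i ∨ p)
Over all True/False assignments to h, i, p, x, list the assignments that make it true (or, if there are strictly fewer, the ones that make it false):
is never true.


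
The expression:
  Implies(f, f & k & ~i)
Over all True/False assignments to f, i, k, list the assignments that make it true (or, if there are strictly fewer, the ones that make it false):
is false only for:
  f=True, i=False, k=False;
  f=True, i=True, k=False;
  f=True, i=True, k=True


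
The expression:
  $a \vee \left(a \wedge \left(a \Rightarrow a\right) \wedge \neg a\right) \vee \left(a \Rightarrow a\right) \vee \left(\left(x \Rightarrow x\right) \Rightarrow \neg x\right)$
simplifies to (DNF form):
$\text{True}$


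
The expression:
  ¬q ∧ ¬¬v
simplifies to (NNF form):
v ∧ ¬q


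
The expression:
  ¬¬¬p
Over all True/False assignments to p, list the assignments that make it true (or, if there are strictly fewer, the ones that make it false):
is true only for:
  p=False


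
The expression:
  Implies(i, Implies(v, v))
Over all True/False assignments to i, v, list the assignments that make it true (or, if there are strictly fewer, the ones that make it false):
is always true.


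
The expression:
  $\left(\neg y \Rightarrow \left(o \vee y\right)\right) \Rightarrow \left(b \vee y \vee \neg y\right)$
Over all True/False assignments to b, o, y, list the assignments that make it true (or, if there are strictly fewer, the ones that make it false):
is always true.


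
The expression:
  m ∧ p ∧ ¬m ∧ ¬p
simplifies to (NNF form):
False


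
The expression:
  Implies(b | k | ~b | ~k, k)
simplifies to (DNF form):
k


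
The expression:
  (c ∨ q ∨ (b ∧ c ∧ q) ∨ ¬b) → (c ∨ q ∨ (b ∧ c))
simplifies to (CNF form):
b ∨ c ∨ q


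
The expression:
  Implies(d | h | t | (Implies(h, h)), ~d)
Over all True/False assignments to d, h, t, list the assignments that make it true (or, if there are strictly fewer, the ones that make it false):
is true only for:
  d=False, h=False, t=False;
  d=False, h=False, t=True;
  d=False, h=True, t=False;
  d=False, h=True, t=True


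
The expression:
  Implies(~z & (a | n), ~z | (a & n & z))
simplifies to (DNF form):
True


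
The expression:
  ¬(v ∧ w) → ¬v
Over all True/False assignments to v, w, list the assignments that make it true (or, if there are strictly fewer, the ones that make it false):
is false only for:
  v=True, w=False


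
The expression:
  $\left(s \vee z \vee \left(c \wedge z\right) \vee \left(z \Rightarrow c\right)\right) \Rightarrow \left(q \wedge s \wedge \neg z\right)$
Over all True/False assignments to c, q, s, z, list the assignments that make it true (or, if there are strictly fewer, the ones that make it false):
is true only for:
  c=False, q=True, s=True, z=False;
  c=True, q=True, s=True, z=False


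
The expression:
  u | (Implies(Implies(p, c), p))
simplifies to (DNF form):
p | u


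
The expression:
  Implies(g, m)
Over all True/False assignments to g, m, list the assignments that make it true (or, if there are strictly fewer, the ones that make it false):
is false only for:
  g=True, m=False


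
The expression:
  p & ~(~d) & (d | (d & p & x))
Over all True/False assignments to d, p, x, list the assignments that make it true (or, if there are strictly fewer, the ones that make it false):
is true only for:
  d=True, p=True, x=False;
  d=True, p=True, x=True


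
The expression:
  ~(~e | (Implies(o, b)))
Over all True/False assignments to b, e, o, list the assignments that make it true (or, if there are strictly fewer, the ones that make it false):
is true only for:
  b=False, e=True, o=True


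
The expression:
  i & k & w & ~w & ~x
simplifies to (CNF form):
False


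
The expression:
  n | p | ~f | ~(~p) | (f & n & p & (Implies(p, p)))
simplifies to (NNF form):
n | p | ~f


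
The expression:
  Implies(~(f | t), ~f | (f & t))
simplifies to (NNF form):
True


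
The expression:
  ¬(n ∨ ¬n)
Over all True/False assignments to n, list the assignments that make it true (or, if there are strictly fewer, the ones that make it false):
is never true.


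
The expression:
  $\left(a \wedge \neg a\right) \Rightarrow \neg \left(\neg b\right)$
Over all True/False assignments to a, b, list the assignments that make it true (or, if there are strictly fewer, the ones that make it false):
is always true.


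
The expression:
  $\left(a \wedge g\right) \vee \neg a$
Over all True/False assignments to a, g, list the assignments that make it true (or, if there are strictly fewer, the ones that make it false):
is false only for:
  a=True, g=False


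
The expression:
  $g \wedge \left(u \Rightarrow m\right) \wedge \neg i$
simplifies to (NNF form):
$g \wedge \neg i \wedge \left(m \vee \neg u\right)$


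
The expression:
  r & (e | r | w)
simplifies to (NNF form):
r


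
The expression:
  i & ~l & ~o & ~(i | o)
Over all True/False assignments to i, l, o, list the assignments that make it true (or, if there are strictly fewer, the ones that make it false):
is never true.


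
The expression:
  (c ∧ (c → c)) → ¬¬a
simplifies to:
a ∨ ¬c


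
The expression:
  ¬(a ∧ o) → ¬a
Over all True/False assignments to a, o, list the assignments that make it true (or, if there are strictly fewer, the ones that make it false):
is false only for:
  a=True, o=False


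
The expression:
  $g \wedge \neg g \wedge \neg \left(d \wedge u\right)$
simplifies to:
$\text{False}$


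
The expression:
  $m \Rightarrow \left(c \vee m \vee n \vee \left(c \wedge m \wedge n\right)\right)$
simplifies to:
$\text{True}$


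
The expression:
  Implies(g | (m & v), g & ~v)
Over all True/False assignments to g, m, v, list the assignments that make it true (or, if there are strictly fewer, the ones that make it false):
is false only for:
  g=False, m=True, v=True;
  g=True, m=False, v=True;
  g=True, m=True, v=True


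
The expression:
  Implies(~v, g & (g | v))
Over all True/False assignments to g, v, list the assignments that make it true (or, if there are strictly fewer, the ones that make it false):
is false only for:
  g=False, v=False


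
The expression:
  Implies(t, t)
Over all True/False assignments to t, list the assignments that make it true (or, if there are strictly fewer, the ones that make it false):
is always true.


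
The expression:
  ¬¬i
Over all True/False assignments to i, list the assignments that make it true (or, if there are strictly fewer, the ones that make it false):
is true only for:
  i=True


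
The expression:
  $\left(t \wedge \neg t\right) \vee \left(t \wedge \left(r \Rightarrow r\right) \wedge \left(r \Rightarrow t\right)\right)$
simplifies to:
$t$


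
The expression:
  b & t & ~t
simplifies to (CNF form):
False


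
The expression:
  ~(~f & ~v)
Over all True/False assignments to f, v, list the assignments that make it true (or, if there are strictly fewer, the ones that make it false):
is false only for:
  f=False, v=False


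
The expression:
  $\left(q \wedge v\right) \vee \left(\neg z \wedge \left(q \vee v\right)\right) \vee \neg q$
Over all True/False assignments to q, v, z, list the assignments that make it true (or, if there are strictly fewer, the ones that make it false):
is false only for:
  q=True, v=False, z=True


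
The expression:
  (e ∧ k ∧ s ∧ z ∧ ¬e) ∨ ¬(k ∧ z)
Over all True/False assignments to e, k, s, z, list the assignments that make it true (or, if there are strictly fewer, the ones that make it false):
is false only for:
  e=False, k=True, s=False, z=True;
  e=False, k=True, s=True, z=True;
  e=True, k=True, s=False, z=True;
  e=True, k=True, s=True, z=True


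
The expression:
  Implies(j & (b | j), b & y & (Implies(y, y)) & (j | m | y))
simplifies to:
~j | (b & y)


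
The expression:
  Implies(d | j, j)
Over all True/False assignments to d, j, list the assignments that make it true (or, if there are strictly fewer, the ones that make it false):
is false only for:
  d=True, j=False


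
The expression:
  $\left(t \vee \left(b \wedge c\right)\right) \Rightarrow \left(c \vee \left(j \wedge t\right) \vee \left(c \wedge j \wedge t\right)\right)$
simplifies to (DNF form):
$c \vee j \vee \neg t$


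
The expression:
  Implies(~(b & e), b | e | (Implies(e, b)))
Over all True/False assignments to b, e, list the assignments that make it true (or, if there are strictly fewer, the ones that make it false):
is always true.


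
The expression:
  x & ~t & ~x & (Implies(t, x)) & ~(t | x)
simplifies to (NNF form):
False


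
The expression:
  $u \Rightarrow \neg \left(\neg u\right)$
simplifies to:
$\text{True}$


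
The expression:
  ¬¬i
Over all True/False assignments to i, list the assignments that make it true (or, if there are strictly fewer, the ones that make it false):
is true only for:
  i=True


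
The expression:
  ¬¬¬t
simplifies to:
¬t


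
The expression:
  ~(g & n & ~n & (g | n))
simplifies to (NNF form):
True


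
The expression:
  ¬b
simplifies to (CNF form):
¬b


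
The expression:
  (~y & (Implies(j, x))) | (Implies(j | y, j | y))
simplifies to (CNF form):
True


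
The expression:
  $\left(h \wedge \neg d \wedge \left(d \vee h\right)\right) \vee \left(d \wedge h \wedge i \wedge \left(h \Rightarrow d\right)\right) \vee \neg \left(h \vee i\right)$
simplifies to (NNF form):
$\left(h \vee \neg i\right) \wedge \left(i \vee \neg d \vee \neg h\right)$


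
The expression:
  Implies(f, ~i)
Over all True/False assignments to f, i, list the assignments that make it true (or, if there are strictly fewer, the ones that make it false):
is false only for:
  f=True, i=True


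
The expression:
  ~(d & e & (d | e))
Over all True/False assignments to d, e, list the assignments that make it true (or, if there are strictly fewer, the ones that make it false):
is false only for:
  d=True, e=True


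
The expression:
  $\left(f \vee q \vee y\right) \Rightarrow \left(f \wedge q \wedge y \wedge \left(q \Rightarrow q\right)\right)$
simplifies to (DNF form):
$\left(f \wedge q \wedge y\right) \vee \left(\neg f \wedge \neg q \wedge \neg y\right)$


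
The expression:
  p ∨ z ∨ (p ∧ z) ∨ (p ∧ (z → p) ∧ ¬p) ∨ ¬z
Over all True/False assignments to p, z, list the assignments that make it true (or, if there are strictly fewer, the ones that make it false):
is always true.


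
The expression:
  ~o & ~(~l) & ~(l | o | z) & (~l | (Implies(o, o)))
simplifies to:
False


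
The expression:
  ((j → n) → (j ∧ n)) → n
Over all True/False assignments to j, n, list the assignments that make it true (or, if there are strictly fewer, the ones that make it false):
is false only for:
  j=True, n=False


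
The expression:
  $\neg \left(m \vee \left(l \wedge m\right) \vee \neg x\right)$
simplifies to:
$x \wedge \neg m$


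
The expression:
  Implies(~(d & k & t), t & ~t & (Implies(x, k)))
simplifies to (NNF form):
d & k & t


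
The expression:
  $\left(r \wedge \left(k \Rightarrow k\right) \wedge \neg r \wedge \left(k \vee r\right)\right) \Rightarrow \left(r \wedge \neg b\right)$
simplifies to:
$\text{True}$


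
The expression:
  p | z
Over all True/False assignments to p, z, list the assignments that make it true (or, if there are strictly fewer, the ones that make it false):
is false only for:
  p=False, z=False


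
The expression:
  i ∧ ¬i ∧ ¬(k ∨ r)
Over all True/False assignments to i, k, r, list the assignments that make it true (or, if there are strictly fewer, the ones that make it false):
is never true.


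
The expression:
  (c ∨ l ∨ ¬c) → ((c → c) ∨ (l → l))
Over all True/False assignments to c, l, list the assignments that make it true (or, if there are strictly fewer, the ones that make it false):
is always true.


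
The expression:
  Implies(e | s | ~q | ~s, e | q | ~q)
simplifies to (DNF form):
True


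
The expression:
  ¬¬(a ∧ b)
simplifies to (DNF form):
a ∧ b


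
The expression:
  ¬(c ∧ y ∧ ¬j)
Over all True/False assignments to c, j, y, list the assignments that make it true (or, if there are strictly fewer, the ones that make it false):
is false only for:
  c=True, j=False, y=True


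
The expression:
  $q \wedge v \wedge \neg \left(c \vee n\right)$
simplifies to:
$q \wedge v \wedge \neg c \wedge \neg n$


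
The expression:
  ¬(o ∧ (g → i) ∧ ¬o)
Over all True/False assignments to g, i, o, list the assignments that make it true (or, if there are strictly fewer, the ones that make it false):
is always true.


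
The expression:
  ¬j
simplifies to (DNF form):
¬j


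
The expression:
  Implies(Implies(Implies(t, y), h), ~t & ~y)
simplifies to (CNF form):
(y | ~t) & (~h | ~y)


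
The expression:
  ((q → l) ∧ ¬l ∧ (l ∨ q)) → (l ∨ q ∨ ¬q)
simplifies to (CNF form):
True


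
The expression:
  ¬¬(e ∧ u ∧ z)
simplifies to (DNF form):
e ∧ u ∧ z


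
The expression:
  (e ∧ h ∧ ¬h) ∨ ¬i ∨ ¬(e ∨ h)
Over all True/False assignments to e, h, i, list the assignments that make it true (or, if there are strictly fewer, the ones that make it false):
is false only for:
  e=False, h=True, i=True;
  e=True, h=False, i=True;
  e=True, h=True, i=True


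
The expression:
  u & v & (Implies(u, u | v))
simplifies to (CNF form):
u & v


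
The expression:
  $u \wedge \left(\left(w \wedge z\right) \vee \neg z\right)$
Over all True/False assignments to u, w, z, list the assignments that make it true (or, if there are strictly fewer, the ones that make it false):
is true only for:
  u=True, w=False, z=False;
  u=True, w=True, z=False;
  u=True, w=True, z=True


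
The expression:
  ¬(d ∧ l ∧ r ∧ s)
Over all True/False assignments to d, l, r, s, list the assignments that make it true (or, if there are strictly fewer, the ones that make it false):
is false only for:
  d=True, l=True, r=True, s=True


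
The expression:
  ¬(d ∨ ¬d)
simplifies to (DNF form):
False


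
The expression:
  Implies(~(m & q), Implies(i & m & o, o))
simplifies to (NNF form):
True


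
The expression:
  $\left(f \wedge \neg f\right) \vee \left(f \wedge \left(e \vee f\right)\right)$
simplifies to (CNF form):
$f$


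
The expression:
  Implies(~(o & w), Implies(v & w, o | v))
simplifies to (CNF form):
True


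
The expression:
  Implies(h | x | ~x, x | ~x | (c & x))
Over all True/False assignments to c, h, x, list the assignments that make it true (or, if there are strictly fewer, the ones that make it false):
is always true.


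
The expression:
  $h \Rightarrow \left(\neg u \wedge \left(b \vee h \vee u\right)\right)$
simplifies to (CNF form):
$\neg h \vee \neg u$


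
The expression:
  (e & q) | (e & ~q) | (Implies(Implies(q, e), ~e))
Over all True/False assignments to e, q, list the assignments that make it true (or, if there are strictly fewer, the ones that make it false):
is always true.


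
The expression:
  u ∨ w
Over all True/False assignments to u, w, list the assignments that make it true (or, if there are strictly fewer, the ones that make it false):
is false only for:
  u=False, w=False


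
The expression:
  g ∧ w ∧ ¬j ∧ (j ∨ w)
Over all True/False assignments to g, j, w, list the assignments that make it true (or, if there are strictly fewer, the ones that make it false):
is true only for:
  g=True, j=False, w=True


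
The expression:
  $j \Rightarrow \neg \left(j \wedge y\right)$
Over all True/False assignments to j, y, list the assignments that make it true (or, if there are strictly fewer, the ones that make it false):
is false only for:
  j=True, y=True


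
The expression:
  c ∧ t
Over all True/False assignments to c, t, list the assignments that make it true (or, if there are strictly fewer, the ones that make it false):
is true only for:
  c=True, t=True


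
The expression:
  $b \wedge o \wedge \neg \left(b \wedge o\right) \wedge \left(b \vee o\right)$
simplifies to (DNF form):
$\text{False}$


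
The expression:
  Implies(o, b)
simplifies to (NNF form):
b | ~o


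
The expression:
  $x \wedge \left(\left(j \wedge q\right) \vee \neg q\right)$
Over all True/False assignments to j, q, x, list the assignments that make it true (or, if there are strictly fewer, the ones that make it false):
is true only for:
  j=False, q=False, x=True;
  j=True, q=False, x=True;
  j=True, q=True, x=True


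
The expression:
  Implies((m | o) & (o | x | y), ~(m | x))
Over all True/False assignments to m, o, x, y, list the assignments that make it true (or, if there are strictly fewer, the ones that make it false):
is true only for:
  m=False, o=False, x=False, y=False;
  m=False, o=False, x=False, y=True;
  m=False, o=False, x=True, y=False;
  m=False, o=False, x=True, y=True;
  m=False, o=True, x=False, y=False;
  m=False, o=True, x=False, y=True;
  m=True, o=False, x=False, y=False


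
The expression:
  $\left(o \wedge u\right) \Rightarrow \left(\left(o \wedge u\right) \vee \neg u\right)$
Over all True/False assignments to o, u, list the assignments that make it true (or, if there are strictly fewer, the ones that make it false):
is always true.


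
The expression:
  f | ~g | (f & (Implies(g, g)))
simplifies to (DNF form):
f | ~g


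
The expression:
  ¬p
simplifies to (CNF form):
¬p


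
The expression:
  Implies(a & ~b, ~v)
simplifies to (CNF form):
b | ~a | ~v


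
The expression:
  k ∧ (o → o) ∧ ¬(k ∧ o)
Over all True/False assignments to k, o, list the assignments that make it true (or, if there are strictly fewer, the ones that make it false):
is true only for:
  k=True, o=False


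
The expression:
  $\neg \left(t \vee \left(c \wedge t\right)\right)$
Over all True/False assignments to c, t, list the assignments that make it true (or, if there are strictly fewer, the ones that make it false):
is true only for:
  c=False, t=False;
  c=True, t=False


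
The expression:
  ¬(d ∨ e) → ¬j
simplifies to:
d ∨ e ∨ ¬j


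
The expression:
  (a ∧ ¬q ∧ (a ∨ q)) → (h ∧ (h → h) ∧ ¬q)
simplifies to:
h ∨ q ∨ ¬a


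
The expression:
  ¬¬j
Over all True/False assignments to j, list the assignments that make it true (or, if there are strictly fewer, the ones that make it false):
is true only for:
  j=True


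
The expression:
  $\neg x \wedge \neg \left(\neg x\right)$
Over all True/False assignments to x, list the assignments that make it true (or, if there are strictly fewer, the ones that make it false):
is never true.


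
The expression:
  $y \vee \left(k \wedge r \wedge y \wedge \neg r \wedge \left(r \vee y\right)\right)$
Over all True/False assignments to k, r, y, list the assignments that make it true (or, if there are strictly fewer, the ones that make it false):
is true only for:
  k=False, r=False, y=True;
  k=False, r=True, y=True;
  k=True, r=False, y=True;
  k=True, r=True, y=True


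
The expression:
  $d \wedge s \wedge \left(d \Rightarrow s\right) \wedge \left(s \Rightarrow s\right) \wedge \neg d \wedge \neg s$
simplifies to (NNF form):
$\text{False}$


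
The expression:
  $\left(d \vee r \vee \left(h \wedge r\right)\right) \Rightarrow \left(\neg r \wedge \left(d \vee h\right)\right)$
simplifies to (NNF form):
$\neg r$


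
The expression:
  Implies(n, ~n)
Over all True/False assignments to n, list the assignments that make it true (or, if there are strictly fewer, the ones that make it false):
is true only for:
  n=False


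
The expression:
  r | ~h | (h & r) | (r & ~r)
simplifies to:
r | ~h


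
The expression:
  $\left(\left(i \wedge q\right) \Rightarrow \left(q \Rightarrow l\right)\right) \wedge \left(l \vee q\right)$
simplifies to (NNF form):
$l \vee \left(q \wedge \neg i\right)$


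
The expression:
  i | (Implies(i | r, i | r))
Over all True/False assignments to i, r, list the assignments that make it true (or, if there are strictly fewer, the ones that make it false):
is always true.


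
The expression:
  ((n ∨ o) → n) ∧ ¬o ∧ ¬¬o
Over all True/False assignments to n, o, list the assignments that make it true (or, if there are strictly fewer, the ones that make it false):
is never true.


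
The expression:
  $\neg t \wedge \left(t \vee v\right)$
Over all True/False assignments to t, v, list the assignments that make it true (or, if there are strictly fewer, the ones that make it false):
is true only for:
  t=False, v=True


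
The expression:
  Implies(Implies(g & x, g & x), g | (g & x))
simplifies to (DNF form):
g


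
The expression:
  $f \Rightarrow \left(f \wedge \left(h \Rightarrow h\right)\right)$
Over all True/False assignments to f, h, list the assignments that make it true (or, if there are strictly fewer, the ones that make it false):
is always true.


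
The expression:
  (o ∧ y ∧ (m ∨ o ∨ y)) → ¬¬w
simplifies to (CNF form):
w ∨ ¬o ∨ ¬y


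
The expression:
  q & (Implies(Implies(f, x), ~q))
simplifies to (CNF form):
f & q & ~x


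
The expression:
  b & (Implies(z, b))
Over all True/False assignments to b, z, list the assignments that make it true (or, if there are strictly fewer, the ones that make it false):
is true only for:
  b=True, z=False;
  b=True, z=True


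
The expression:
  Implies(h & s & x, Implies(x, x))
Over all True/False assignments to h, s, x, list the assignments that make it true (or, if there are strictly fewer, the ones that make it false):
is always true.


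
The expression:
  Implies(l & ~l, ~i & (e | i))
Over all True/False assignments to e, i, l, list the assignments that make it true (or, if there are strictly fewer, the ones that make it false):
is always true.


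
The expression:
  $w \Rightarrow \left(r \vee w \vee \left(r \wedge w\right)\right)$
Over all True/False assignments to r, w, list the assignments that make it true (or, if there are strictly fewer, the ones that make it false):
is always true.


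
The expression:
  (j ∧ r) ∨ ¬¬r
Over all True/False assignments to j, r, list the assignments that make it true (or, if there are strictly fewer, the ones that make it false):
is true only for:
  j=False, r=True;
  j=True, r=True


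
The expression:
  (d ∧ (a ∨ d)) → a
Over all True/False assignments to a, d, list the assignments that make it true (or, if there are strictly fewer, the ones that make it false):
is false only for:
  a=False, d=True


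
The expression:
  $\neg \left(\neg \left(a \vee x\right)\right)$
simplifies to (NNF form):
$a \vee x$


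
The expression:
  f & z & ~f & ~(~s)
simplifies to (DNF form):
False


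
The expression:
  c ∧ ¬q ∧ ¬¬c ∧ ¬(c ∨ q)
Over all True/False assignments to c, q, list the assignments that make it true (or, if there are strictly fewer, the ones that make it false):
is never true.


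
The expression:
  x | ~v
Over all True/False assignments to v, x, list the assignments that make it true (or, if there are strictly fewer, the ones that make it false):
is false only for:
  v=True, x=False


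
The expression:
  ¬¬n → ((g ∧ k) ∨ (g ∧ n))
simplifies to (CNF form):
g ∨ ¬n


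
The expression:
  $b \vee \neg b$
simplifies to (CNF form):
$\text{True}$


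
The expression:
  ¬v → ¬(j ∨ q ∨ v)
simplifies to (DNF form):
v ∨ (¬j ∧ ¬q)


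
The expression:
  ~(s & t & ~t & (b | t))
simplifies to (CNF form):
True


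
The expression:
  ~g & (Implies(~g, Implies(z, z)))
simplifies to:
~g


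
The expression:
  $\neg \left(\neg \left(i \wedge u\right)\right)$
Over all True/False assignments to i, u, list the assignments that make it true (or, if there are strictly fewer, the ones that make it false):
is true only for:
  i=True, u=True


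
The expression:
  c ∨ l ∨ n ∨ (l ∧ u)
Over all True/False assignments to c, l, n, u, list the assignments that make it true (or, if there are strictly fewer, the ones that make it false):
is false only for:
  c=False, l=False, n=False, u=False;
  c=False, l=False, n=False, u=True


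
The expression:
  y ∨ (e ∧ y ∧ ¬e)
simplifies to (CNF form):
y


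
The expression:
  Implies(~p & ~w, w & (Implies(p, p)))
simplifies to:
p | w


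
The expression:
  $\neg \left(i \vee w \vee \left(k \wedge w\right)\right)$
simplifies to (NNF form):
$\neg i \wedge \neg w$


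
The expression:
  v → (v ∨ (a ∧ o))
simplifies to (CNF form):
True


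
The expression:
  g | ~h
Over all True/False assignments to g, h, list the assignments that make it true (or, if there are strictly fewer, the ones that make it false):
is false only for:
  g=False, h=True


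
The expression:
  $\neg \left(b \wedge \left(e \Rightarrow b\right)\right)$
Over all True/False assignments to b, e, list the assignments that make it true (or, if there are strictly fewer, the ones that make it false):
is true only for:
  b=False, e=False;
  b=False, e=True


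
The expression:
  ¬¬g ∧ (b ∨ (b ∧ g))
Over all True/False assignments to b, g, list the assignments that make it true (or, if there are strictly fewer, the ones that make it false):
is true only for:
  b=True, g=True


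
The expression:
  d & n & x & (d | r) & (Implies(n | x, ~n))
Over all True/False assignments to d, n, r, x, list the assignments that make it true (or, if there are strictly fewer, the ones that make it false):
is never true.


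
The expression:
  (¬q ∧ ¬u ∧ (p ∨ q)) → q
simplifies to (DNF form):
q ∨ u ∨ ¬p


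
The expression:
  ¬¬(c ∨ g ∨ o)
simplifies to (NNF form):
c ∨ g ∨ o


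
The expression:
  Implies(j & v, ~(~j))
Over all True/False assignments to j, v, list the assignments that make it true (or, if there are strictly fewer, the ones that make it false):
is always true.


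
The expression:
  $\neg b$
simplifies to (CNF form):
$\neg b$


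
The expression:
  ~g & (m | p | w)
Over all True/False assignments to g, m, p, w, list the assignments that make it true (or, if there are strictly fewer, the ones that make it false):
is true only for:
  g=False, m=False, p=False, w=True;
  g=False, m=False, p=True, w=False;
  g=False, m=False, p=True, w=True;
  g=False, m=True, p=False, w=False;
  g=False, m=True, p=False, w=True;
  g=False, m=True, p=True, w=False;
  g=False, m=True, p=True, w=True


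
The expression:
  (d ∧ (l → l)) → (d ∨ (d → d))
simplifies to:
True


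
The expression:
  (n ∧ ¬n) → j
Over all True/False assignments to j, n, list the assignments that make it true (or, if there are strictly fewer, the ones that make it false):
is always true.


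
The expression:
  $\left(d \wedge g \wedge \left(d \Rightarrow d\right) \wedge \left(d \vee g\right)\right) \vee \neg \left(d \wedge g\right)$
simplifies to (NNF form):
$\text{True}$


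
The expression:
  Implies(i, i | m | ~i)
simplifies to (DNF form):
True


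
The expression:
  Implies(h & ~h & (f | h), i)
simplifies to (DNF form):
True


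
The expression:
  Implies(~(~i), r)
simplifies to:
r | ~i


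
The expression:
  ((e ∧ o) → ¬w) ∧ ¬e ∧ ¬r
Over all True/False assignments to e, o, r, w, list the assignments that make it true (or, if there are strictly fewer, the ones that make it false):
is true only for:
  e=False, o=False, r=False, w=False;
  e=False, o=False, r=False, w=True;
  e=False, o=True, r=False, w=False;
  e=False, o=True, r=False, w=True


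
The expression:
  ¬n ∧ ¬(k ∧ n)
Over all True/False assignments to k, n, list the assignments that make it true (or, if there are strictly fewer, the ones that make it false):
is true only for:
  k=False, n=False;
  k=True, n=False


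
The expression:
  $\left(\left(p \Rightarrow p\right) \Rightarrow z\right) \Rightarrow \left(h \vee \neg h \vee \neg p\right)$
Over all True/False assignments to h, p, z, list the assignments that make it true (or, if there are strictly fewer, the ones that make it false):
is always true.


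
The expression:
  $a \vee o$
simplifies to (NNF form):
$a \vee o$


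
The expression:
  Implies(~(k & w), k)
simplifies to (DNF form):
k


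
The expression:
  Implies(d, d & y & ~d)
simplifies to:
~d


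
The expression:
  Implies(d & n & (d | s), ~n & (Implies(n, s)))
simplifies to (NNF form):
~d | ~n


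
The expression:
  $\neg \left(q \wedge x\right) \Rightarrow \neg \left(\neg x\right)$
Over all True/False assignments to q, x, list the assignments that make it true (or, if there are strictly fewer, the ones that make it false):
is true only for:
  q=False, x=True;
  q=True, x=True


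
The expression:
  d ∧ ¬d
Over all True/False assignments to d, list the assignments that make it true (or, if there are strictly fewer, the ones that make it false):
is never true.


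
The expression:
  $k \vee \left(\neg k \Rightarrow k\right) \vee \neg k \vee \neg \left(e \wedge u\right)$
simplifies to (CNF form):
$\text{True}$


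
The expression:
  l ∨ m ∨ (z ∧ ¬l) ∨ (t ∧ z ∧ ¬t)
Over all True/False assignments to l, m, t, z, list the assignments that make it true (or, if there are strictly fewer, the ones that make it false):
is false only for:
  l=False, m=False, t=False, z=False;
  l=False, m=False, t=True, z=False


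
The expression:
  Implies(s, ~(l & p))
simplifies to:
~l | ~p | ~s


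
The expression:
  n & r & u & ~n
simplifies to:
False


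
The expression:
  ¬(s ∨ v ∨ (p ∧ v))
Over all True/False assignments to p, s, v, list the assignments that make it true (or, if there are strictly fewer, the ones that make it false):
is true only for:
  p=False, s=False, v=False;
  p=True, s=False, v=False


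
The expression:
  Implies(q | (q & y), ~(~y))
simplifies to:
y | ~q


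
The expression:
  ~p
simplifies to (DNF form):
~p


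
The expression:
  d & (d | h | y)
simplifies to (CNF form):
d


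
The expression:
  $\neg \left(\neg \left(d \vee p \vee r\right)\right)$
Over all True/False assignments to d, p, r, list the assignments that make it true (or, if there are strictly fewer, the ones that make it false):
is false only for:
  d=False, p=False, r=False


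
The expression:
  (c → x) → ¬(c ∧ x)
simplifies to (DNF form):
¬c ∨ ¬x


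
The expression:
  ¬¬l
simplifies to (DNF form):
l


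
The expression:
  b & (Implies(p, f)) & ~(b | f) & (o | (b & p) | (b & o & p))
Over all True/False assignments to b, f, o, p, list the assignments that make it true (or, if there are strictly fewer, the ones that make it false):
is never true.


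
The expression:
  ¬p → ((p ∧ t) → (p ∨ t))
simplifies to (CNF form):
True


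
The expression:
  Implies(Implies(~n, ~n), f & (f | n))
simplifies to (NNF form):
f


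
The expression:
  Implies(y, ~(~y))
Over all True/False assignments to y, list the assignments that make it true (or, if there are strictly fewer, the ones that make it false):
is always true.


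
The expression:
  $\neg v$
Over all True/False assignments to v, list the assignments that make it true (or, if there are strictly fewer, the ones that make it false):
is true only for:
  v=False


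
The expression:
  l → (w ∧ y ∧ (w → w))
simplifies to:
(w ∧ y) ∨ ¬l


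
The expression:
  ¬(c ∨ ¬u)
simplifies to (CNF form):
u ∧ ¬c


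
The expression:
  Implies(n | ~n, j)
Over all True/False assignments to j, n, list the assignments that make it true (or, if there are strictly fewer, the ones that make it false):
is true only for:
  j=True, n=False;
  j=True, n=True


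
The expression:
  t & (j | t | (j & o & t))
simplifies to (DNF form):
t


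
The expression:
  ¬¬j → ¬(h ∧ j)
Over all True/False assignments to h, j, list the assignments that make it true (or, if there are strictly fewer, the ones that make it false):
is false only for:
  h=True, j=True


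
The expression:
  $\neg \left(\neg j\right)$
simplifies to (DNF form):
$j$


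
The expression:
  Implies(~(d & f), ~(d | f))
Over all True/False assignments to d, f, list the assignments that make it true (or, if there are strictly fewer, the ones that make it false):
is true only for:
  d=False, f=False;
  d=True, f=True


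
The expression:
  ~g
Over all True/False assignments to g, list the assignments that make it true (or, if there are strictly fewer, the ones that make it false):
is true only for:
  g=False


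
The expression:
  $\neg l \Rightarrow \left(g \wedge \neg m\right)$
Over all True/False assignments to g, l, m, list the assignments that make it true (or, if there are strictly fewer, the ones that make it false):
is false only for:
  g=False, l=False, m=False;
  g=False, l=False, m=True;
  g=True, l=False, m=True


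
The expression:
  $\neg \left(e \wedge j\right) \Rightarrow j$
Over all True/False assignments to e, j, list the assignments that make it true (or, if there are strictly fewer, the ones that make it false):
is true only for:
  e=False, j=True;
  e=True, j=True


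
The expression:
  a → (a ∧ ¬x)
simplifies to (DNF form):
¬a ∨ ¬x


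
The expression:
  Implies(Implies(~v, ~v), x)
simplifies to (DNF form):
x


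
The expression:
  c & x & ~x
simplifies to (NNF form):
False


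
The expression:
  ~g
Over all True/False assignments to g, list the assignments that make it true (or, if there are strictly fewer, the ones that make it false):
is true only for:
  g=False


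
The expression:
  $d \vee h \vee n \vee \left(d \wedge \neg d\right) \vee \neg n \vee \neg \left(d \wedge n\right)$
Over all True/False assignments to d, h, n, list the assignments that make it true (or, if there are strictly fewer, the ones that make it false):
is always true.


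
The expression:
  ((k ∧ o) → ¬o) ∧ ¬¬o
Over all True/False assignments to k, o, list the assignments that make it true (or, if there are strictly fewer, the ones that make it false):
is true only for:
  k=False, o=True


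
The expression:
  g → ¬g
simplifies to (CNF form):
¬g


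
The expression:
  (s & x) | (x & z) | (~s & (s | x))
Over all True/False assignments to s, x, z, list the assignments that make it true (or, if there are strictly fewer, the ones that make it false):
is true only for:
  s=False, x=True, z=False;
  s=False, x=True, z=True;
  s=True, x=True, z=False;
  s=True, x=True, z=True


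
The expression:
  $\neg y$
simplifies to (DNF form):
$\neg y$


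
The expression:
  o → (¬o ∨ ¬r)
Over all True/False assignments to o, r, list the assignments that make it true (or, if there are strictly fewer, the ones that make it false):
is false only for:
  o=True, r=True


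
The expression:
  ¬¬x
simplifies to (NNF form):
x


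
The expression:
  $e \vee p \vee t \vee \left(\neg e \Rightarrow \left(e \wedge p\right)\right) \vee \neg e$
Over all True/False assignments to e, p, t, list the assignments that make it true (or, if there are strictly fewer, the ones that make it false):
is always true.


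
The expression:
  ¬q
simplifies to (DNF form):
¬q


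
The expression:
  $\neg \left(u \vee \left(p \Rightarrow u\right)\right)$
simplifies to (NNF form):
$p \wedge \neg u$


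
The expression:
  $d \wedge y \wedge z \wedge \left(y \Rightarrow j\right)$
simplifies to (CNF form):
$d \wedge j \wedge y \wedge z$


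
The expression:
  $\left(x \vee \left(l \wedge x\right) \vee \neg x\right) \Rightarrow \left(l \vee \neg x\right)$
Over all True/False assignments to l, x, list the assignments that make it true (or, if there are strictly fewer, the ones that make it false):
is false only for:
  l=False, x=True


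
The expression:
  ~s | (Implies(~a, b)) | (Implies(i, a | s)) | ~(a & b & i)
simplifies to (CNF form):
True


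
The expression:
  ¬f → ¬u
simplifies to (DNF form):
f ∨ ¬u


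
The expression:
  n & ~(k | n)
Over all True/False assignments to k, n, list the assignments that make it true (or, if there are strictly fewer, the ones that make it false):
is never true.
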